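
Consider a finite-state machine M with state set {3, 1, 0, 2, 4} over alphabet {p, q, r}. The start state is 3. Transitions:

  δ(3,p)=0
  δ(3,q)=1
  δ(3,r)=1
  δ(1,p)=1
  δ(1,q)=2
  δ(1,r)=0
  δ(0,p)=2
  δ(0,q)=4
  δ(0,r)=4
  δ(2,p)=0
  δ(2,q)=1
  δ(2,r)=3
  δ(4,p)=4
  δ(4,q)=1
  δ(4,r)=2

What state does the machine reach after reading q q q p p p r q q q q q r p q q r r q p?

1

3 → 1 → 2 → 1 → 1 → 1 → 1 → 0 → 4 → 1 → 2 → 1 → 2 → 3 → 0 → 4 → 1 → 0 → 4 → 1 → 1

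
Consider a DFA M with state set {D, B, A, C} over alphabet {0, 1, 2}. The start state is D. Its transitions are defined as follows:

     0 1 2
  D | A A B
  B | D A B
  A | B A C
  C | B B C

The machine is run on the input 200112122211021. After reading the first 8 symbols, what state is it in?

start at D
read '2': D → B
read '0': B → D
read '0': D → A
read '1': A → A
read '1': A → A
read '2': A → C
read '1': C → B
read '2': B → B
After 8 symbols: B.

B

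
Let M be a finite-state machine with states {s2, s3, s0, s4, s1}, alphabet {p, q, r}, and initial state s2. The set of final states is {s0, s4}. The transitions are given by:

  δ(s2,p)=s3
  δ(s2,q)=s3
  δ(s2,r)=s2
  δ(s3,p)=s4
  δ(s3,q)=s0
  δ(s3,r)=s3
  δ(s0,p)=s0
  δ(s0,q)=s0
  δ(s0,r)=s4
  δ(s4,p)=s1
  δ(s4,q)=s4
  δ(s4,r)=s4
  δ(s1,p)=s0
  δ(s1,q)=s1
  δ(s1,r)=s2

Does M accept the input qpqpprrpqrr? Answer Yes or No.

No

Trace: s2 -q-> s3 -p-> s4 -q-> s4 -p-> s1 -p-> s0 -r-> s4 -r-> s4 -p-> s1 -q-> s1 -r-> s2 -r-> s2
End state s2 is not accepting.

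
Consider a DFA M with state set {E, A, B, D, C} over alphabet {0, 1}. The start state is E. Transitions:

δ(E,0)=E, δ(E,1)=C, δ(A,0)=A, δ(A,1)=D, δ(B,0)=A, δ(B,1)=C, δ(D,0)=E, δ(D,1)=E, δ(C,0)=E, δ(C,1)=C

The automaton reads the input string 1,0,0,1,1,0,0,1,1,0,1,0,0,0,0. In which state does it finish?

start at E
read '1': E → C
read '0': C → E
read '0': E → E
read '1': E → C
read '1': C → C
read '0': C → E
read '0': E → E
read '1': E → C
read '1': C → C
read '0': C → E
read '1': E → C
read '0': C → E
read '0': E → E
read '0': E → E
read '0': E → E

E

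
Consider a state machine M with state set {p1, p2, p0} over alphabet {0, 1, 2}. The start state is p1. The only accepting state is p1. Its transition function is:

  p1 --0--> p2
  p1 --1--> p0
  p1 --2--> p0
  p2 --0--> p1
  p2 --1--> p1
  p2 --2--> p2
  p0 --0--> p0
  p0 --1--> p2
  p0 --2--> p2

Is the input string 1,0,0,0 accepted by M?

No

p1 → p0 → p0 → p0 → p0
End state p0 is not accepting.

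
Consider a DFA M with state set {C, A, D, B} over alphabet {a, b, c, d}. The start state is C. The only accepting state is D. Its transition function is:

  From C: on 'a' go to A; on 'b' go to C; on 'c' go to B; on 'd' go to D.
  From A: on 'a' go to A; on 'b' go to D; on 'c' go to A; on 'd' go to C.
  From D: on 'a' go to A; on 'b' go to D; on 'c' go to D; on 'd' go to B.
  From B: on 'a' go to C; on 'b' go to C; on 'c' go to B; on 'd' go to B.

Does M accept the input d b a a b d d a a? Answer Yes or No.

C → D → D → A → A → D → B → B → C → A
End state A is not accepting.

No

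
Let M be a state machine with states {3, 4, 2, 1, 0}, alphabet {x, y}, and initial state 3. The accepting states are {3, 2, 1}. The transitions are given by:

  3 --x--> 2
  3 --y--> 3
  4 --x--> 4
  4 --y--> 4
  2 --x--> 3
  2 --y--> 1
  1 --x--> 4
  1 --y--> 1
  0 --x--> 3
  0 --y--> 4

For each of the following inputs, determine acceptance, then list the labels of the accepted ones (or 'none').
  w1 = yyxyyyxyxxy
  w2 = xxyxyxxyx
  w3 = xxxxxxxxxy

w1:
  start at 3
  read 'y': 3 → 3
  read 'y': 3 → 3
  read 'x': 3 → 2
  read 'y': 2 → 1
  read 'y': 1 → 1
  read 'y': 1 → 1
  read 'x': 1 → 4
  read 'y': 4 → 4
  read 'x': 4 → 4
  read 'x': 4 → 4
  read 'y': 4 → 4
  end 4, rejected
w2:
  start at 3
  read 'x': 3 → 2
  read 'x': 2 → 3
  read 'y': 3 → 3
  read 'x': 3 → 2
  read 'y': 2 → 1
  read 'x': 1 → 4
  read 'x': 4 → 4
  read 'y': 4 → 4
  read 'x': 4 → 4
  end 4, rejected
w3:
  start at 3
  read 'x': 3 → 2
  read 'x': 2 → 3
  read 'x': 3 → 2
  read 'x': 2 → 3
  read 'x': 3 → 2
  read 'x': 2 → 3
  read 'x': 3 → 2
  read 'x': 2 → 3
  read 'x': 3 → 2
  read 'y': 2 → 1
  end 1, accepted

w3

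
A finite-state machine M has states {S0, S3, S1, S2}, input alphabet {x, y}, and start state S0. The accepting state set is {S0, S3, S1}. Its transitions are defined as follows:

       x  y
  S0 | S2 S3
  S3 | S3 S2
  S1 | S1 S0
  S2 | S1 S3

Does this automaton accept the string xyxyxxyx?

S0 → S2 → S3 → S3 → S2 → S1 → S1 → S0 → S2
End state S2 is not accepting.

No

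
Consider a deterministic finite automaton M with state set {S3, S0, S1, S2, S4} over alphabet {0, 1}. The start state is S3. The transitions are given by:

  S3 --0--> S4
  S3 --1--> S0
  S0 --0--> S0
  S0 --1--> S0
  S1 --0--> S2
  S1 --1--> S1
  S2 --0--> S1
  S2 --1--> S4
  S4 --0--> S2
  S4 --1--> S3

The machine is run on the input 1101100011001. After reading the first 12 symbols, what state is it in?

S3 → S0 → S0 → S0 → S0 → S0 → S0 → S0 → S0 → S0 → S0 → S0 → S0
After 12 symbols: S0.

S0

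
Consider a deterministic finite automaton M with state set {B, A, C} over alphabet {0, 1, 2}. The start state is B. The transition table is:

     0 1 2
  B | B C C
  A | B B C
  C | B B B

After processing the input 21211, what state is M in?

B → C → B → C → B → C

C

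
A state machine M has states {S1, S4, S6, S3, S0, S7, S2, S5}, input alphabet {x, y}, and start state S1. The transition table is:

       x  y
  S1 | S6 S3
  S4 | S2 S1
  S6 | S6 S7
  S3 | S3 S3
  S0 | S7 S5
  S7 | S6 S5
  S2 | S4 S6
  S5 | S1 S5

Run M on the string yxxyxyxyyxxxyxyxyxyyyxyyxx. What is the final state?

Trace: S1 -y-> S3 -x-> S3 -x-> S3 -y-> S3 -x-> S3 -y-> S3 -x-> S3 -y-> S3 -y-> S3 -x-> S3 -x-> S3 -x-> S3 -y-> S3 -x-> S3 -y-> S3 -x-> S3 -y-> S3 -x-> S3 -y-> S3 -y-> S3 -y-> S3 -x-> S3 -y-> S3 -y-> S3 -x-> S3 -x-> S3

S3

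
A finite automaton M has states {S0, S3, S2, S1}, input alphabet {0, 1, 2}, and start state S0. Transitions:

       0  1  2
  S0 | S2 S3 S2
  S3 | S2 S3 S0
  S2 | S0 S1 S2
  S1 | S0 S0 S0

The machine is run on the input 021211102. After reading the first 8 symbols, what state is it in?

S2

start at S0
read '0': S0 → S2
read '2': S2 → S2
read '1': S2 → S1
read '2': S1 → S0
read '1': S0 → S3
read '1': S3 → S3
read '1': S3 → S3
read '0': S3 → S2
After 8 symbols: S2.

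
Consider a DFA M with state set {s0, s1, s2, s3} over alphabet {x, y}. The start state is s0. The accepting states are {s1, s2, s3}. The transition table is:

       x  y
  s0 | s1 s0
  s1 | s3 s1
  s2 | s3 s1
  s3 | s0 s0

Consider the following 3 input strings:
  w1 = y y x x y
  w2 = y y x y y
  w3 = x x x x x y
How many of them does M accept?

1

w1:
  start at s0
  read 'y': s0 → s0
  read 'y': s0 → s0
  read 'x': s0 → s1
  read 'x': s1 → s3
  read 'y': s3 → s0
  end s0, rejected
w2:
  start at s0
  read 'y': s0 → s0
  read 'y': s0 → s0
  read 'x': s0 → s1
  read 'y': s1 → s1
  read 'y': s1 → s1
  end s1, accepted
w3:
  start at s0
  read 'x': s0 → s1
  read 'x': s1 → s3
  read 'x': s3 → s0
  read 'x': s0 → s1
  read 'x': s1 → s3
  read 'y': s3 → s0
  end s0, rejected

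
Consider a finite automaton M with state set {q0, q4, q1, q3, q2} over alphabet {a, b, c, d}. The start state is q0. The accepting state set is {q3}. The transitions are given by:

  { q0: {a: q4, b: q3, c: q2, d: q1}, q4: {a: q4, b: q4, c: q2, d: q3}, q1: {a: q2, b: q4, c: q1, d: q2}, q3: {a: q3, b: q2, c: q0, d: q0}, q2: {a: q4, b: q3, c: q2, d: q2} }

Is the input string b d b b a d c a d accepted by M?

Trace: q0 -b-> q3 -d-> q0 -b-> q3 -b-> q2 -a-> q4 -d-> q3 -c-> q0 -a-> q4 -d-> q3
End state q3 is accepting.

Yes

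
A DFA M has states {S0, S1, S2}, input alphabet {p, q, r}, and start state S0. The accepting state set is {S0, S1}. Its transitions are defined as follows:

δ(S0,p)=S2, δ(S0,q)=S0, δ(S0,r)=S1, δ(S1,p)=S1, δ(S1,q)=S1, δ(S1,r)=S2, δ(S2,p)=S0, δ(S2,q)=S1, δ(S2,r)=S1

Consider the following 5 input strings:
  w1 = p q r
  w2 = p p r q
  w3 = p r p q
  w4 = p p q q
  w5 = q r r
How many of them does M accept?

w1: S0 → S2 → S1 → S2  → end S2, rejected
w2: S0 → S2 → S0 → S1 → S1  → end S1, accepted
w3: S0 → S2 → S1 → S1 → S1  → end S1, accepted
w4: S0 → S2 → S0 → S0 → S0  → end S0, accepted
w5: S0 → S0 → S1 → S2  → end S2, rejected

3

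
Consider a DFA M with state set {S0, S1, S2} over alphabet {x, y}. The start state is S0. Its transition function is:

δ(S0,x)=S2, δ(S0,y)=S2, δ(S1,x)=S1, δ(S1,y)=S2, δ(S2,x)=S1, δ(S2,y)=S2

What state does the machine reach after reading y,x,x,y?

Trace: S0 -y-> S2 -x-> S1 -x-> S1 -y-> S2

S2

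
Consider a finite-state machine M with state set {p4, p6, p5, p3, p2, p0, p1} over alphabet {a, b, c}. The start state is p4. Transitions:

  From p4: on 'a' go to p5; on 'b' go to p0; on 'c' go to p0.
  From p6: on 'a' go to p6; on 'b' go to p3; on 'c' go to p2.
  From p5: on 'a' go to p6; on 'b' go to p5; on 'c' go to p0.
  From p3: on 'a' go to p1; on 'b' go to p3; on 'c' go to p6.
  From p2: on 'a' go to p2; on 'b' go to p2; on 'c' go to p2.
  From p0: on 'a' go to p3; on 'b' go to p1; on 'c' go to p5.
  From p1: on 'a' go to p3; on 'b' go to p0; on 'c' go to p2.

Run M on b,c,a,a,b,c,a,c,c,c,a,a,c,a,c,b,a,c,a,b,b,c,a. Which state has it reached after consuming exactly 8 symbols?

Trace: p4 -b-> p0 -c-> p5 -a-> p6 -a-> p6 -b-> p3 -c-> p6 -a-> p6 -c-> p2
After 8 symbols: p2.

p2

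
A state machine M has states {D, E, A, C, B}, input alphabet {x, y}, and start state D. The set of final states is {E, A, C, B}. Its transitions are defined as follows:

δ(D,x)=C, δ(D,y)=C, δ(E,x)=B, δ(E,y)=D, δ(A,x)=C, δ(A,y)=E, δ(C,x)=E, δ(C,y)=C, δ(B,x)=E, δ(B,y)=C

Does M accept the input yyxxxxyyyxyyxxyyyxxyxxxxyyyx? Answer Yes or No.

Yes

D → C → C → E → B → E → B → C → C → C → E → D → C → E → B → C → C → C → E → B → C → E → B → E → B → C → C → C → E
End state E is accepting.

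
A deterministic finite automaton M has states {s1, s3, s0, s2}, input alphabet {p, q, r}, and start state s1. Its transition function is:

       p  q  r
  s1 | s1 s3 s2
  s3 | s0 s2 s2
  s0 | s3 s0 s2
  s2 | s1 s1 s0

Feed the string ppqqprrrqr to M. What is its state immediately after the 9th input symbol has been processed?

s1

s1 → s1 → s1 → s3 → s2 → s1 → s2 → s0 → s2 → s1
After 9 symbols: s1.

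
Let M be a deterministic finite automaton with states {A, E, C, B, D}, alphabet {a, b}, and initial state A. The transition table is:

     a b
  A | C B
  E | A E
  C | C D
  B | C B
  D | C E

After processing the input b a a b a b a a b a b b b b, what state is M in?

E

Trace: A -b-> B -a-> C -a-> C -b-> D -a-> C -b-> D -a-> C -a-> C -b-> D -a-> C -b-> D -b-> E -b-> E -b-> E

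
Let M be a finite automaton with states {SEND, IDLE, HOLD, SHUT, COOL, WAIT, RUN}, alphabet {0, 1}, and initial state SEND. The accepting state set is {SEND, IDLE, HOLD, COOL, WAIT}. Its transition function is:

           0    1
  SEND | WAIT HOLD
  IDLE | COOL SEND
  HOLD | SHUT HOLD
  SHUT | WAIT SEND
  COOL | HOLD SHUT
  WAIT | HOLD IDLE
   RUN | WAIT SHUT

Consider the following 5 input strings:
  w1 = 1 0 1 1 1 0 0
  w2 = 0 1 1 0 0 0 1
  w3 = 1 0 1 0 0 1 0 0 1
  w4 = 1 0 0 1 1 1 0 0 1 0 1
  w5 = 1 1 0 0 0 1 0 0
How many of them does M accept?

4

w1: Trace: SEND -1-> HOLD -0-> SHUT -1-> SEND -1-> HOLD -1-> HOLD -0-> SHUT -0-> WAIT  → end WAIT, accepted
w2: Trace: SEND -0-> WAIT -1-> IDLE -1-> SEND -0-> WAIT -0-> HOLD -0-> SHUT -1-> SEND  → end SEND, accepted
w3: Trace: SEND -1-> HOLD -0-> SHUT -1-> SEND -0-> WAIT -0-> HOLD -1-> HOLD -0-> SHUT -0-> WAIT -1-> IDLE  → end IDLE, accepted
w4: Trace: SEND -1-> HOLD -0-> SHUT -0-> WAIT -1-> IDLE -1-> SEND -1-> HOLD -0-> SHUT -0-> WAIT -1-> IDLE -0-> COOL -1-> SHUT  → end SHUT, rejected
w5: Trace: SEND -1-> HOLD -1-> HOLD -0-> SHUT -0-> WAIT -0-> HOLD -1-> HOLD -0-> SHUT -0-> WAIT  → end WAIT, accepted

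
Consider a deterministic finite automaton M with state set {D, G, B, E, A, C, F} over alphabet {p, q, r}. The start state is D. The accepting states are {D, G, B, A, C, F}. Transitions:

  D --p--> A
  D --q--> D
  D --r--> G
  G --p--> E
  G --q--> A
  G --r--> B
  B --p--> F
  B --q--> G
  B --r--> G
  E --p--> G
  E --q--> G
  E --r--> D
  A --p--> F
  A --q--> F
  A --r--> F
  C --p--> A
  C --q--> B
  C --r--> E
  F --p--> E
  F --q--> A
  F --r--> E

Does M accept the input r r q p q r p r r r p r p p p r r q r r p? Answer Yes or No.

Yes

Trace: D -r-> G -r-> B -q-> G -p-> E -q-> G -r-> B -p-> F -r-> E -r-> D -r-> G -p-> E -r-> D -p-> A -p-> F -p-> E -r-> D -r-> G -q-> A -r-> F -r-> E -p-> G
End state G is accepting.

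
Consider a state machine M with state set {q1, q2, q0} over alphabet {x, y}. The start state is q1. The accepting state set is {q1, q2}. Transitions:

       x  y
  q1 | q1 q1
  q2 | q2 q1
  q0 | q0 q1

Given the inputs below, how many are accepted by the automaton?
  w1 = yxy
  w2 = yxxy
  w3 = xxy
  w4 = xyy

4

w1: Trace: q1 -y-> q1 -x-> q1 -y-> q1  → end q1, accepted
w2: Trace: q1 -y-> q1 -x-> q1 -x-> q1 -y-> q1  → end q1, accepted
w3: Trace: q1 -x-> q1 -x-> q1 -y-> q1  → end q1, accepted
w4: Trace: q1 -x-> q1 -y-> q1 -y-> q1  → end q1, accepted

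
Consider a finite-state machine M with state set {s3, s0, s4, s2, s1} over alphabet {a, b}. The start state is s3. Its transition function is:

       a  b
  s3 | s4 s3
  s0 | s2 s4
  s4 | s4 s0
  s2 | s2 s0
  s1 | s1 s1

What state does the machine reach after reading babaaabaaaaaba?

s2

Trace: s3 -b-> s3 -a-> s4 -b-> s0 -a-> s2 -a-> s2 -a-> s2 -b-> s0 -a-> s2 -a-> s2 -a-> s2 -a-> s2 -a-> s2 -b-> s0 -a-> s2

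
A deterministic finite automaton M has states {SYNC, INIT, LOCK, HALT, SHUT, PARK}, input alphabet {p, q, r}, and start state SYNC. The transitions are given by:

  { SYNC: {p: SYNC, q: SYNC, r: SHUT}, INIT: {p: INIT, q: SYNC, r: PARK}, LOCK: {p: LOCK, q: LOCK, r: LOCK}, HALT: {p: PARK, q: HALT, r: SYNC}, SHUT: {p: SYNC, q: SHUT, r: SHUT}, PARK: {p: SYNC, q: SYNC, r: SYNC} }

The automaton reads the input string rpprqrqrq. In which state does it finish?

SHUT

Trace: SYNC -r-> SHUT -p-> SYNC -p-> SYNC -r-> SHUT -q-> SHUT -r-> SHUT -q-> SHUT -r-> SHUT -q-> SHUT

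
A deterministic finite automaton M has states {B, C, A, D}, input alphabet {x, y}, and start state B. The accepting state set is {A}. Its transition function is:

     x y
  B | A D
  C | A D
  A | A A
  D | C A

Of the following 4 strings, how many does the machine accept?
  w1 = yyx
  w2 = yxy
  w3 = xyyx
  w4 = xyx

3

w1: B → D → A → A  → end A, accepted
w2: B → D → C → D  → end D, rejected
w3: B → A → A → A → A  → end A, accepted
w4: B → A → A → A  → end A, accepted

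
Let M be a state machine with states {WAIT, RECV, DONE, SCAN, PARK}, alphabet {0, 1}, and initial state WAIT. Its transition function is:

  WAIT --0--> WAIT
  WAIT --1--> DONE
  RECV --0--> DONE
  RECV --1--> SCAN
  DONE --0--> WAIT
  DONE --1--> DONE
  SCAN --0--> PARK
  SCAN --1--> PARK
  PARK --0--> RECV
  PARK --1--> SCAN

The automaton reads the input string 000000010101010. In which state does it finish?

WAIT

WAIT → WAIT → WAIT → WAIT → WAIT → WAIT → WAIT → WAIT → DONE → WAIT → DONE → WAIT → DONE → WAIT → DONE → WAIT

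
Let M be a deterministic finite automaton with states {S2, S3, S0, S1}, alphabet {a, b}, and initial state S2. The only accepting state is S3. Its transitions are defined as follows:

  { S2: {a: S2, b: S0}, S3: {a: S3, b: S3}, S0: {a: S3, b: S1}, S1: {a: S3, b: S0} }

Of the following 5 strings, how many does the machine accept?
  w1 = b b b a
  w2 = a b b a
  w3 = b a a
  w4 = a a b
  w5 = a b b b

w1: S2 → S0 → S1 → S0 → S3  → end S3, accepted
w2: S2 → S2 → S0 → S1 → S3  → end S3, accepted
w3: S2 → S0 → S3 → S3  → end S3, accepted
w4: S2 → S2 → S2 → S0  → end S0, rejected
w5: S2 → S2 → S0 → S1 → S0  → end S0, rejected

3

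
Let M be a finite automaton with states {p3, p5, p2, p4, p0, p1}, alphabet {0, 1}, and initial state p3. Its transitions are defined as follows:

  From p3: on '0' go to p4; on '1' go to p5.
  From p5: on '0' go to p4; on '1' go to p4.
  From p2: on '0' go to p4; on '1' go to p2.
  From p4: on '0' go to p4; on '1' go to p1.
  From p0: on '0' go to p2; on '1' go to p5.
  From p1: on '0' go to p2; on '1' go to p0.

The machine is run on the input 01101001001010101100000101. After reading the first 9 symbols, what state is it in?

start at p3
read '0': p3 → p4
read '1': p4 → p1
read '1': p1 → p0
read '0': p0 → p2
read '1': p2 → p2
read '0': p2 → p4
read '0': p4 → p4
read '1': p4 → p1
read '0': p1 → p2
After 9 symbols: p2.

p2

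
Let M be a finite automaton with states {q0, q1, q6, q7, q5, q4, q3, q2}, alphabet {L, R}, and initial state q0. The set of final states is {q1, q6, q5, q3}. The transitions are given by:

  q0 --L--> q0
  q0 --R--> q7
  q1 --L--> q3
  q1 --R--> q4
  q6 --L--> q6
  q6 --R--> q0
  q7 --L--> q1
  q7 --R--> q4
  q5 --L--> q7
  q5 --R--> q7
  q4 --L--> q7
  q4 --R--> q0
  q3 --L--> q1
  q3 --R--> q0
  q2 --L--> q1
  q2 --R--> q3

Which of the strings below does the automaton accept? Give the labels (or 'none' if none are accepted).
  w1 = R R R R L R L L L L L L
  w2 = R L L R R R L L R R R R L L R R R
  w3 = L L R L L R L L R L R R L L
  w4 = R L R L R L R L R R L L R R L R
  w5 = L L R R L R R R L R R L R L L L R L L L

w1, w5

w1: q0 → q7 → q4 → q0 → q7 → q1 → q4 → q7 → q1 → q3 → q1 → q3 → q1  → end q1, accepted
w2: q0 → q7 → q1 → q3 → q0 → q7 → q4 → q7 → q1 → q4 → q0 → q7 → q4 → q7 → q1 → q4 → q0 → q7  → end q7, rejected
w3: q0 → q0 → q0 → q7 → q1 → q3 → q0 → q0 → q0 → q7 → q1 → q4 → q0 → q0 → q0  → end q0, rejected
w4: q0 → q7 → q1 → q4 → q7 → q4 → q7 → q4 → q7 → q4 → q0 → q0 → q0 → q7 → q4 → q7 → q4  → end q4, rejected
w5: q0 → q0 → q0 → q7 → q4 → q7 → q4 → q0 → q7 → q1 → q4 → q0 → q0 → q7 → q1 → q3 → q1 → q4 → q7 → q1 → q3  → end q3, accepted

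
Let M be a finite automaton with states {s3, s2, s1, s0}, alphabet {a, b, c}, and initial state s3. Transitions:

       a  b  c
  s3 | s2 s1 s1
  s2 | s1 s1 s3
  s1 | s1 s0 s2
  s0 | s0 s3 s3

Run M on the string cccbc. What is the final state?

s2

Trace: s3 -c-> s1 -c-> s2 -c-> s3 -b-> s1 -c-> s2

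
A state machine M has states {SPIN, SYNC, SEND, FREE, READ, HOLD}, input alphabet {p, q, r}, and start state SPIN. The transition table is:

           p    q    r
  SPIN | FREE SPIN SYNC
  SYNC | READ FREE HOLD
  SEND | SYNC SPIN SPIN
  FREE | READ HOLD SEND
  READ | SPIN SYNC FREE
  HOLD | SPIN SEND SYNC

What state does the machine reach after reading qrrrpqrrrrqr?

SEND

start at SPIN
read 'q': SPIN → SPIN
read 'r': SPIN → SYNC
read 'r': SYNC → HOLD
read 'r': HOLD → SYNC
read 'p': SYNC → READ
read 'q': READ → SYNC
read 'r': SYNC → HOLD
read 'r': HOLD → SYNC
read 'r': SYNC → HOLD
read 'r': HOLD → SYNC
read 'q': SYNC → FREE
read 'r': FREE → SEND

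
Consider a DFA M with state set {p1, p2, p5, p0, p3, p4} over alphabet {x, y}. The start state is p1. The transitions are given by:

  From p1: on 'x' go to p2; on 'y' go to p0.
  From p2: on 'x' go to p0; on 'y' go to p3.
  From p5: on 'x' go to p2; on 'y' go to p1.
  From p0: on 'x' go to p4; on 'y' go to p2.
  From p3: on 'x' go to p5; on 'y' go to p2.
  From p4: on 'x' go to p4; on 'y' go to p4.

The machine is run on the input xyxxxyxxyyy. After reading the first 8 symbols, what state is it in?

p1 → p2 → p3 → p5 → p2 → p0 → p2 → p0 → p4
After 8 symbols: p4.

p4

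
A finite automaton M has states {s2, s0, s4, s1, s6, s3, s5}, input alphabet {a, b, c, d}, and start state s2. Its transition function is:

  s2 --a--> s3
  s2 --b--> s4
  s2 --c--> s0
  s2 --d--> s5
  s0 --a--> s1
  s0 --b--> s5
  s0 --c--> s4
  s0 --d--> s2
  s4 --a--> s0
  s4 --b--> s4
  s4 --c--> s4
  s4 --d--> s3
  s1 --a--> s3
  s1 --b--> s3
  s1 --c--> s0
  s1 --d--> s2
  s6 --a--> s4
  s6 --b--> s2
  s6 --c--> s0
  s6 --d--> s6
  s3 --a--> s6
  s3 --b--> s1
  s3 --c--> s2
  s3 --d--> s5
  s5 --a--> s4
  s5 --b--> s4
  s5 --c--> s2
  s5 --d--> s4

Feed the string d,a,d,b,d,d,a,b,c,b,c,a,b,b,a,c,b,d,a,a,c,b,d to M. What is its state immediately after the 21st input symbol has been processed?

s4

Trace: s2 -d-> s5 -a-> s4 -d-> s3 -b-> s1 -d-> s2 -d-> s5 -a-> s4 -b-> s4 -c-> s4 -b-> s4 -c-> s4 -a-> s0 -b-> s5 -b-> s4 -a-> s0 -c-> s4 -b-> s4 -d-> s3 -a-> s6 -a-> s4 -c-> s4
After 21 symbols: s4.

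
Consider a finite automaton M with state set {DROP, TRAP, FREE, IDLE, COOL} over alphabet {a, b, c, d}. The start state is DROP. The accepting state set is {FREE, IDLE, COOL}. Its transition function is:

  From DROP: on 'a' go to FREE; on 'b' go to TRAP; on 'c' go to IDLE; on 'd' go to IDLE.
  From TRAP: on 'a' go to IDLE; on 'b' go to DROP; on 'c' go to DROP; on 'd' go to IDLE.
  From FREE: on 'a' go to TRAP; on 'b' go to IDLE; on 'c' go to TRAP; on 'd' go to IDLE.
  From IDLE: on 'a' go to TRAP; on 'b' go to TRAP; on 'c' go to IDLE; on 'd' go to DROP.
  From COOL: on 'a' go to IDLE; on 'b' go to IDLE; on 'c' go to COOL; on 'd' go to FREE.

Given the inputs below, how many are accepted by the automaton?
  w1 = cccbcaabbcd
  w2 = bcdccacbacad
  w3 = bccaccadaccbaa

2

w1: Trace: DROP -c-> IDLE -c-> IDLE -c-> IDLE -b-> TRAP -c-> DROP -a-> FREE -a-> TRAP -b-> DROP -b-> TRAP -c-> DROP -d-> IDLE  → end IDLE, accepted
w2: Trace: DROP -b-> TRAP -c-> DROP -d-> IDLE -c-> IDLE -c-> IDLE -a-> TRAP -c-> DROP -b-> TRAP -a-> IDLE -c-> IDLE -a-> TRAP -d-> IDLE  → end IDLE, accepted
w3: Trace: DROP -b-> TRAP -c-> DROP -c-> IDLE -a-> TRAP -c-> DROP -c-> IDLE -a-> TRAP -d-> IDLE -a-> TRAP -c-> DROP -c-> IDLE -b-> TRAP -a-> IDLE -a-> TRAP  → end TRAP, rejected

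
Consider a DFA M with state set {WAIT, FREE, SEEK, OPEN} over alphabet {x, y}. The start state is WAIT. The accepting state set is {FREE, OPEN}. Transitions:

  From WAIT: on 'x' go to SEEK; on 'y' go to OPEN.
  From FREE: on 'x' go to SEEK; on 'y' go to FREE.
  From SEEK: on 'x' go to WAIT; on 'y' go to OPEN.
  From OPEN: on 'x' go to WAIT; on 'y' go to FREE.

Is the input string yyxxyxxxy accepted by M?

start at WAIT
read 'y': WAIT → OPEN
read 'y': OPEN → FREE
read 'x': FREE → SEEK
read 'x': SEEK → WAIT
read 'y': WAIT → OPEN
read 'x': OPEN → WAIT
read 'x': WAIT → SEEK
read 'x': SEEK → WAIT
read 'y': WAIT → OPEN
End state OPEN is accepting.

Yes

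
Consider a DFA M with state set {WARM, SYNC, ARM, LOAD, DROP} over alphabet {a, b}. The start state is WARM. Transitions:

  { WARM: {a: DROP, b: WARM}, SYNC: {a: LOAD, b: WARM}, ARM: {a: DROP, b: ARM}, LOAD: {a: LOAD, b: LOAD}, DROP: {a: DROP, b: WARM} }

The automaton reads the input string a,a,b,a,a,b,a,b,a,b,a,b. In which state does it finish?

WARM

Trace: WARM -a-> DROP -a-> DROP -b-> WARM -a-> DROP -a-> DROP -b-> WARM -a-> DROP -b-> WARM -a-> DROP -b-> WARM -a-> DROP -b-> WARM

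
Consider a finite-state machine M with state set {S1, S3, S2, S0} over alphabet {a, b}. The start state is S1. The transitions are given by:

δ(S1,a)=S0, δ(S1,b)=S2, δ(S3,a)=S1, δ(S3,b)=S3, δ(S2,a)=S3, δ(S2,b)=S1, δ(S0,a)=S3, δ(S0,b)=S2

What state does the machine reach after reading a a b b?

S3

S1 → S0 → S3 → S3 → S3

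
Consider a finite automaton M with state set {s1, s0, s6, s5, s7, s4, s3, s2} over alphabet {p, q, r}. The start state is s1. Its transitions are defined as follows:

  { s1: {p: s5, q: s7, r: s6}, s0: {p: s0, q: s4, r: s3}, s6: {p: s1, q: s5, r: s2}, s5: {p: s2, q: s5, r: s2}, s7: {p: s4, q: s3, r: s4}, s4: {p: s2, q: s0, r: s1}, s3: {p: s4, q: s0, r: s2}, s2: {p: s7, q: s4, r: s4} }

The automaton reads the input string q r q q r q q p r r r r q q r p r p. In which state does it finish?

start at s1
read 'q': s1 → s7
read 'r': s7 → s4
read 'q': s4 → s0
read 'q': s0 → s4
read 'r': s4 → s1
read 'q': s1 → s7
read 'q': s7 → s3
read 'p': s3 → s4
read 'r': s4 → s1
read 'r': s1 → s6
read 'r': s6 → s2
read 'r': s2 → s4
read 'q': s4 → s0
read 'q': s0 → s4
read 'r': s4 → s1
read 'p': s1 → s5
read 'r': s5 → s2
read 'p': s2 → s7

s7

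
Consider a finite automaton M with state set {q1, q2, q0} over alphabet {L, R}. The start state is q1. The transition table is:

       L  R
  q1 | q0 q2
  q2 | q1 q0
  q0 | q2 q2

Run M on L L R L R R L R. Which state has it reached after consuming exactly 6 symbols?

start at q1
read 'L': q1 → q0
read 'L': q0 → q2
read 'R': q2 → q0
read 'L': q0 → q2
read 'R': q2 → q0
read 'R': q0 → q2
After 6 symbols: q2.

q2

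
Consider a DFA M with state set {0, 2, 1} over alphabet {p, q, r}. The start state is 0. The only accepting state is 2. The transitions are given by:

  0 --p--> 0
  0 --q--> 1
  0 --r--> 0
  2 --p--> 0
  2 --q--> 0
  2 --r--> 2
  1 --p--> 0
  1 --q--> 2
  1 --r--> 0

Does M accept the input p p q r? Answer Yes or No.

Trace: 0 -p-> 0 -p-> 0 -q-> 1 -r-> 0
End state 0 is not accepting.

No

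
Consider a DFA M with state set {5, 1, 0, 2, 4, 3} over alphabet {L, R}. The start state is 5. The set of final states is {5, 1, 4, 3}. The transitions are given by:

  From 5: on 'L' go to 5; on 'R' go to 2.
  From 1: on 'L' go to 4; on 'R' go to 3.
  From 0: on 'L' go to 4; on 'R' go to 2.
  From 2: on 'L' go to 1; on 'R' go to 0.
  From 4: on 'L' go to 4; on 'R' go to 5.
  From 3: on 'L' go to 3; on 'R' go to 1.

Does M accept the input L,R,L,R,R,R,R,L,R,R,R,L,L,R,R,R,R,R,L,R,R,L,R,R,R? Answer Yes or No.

start at 5
read 'L': 5 → 5
read 'R': 5 → 2
read 'L': 2 → 1
read 'R': 1 → 3
read 'R': 3 → 1
read 'R': 1 → 3
read 'R': 3 → 1
read 'L': 1 → 4
read 'R': 4 → 5
read 'R': 5 → 2
read 'R': 2 → 0
read 'L': 0 → 4
read 'L': 4 → 4
read 'R': 4 → 5
read 'R': 5 → 2
read 'R': 2 → 0
read 'R': 0 → 2
read 'R': 2 → 0
read 'L': 0 → 4
read 'R': 4 → 5
read 'R': 5 → 2
read 'L': 2 → 1
read 'R': 1 → 3
read 'R': 3 → 1
read 'R': 1 → 3
End state 3 is accepting.

Yes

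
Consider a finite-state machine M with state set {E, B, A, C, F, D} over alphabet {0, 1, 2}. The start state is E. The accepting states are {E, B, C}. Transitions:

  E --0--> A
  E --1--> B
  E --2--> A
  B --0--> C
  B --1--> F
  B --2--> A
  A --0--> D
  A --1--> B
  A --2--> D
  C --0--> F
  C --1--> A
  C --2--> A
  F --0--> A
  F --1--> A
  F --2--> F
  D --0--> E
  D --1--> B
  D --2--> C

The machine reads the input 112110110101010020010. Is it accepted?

start at E
read '1': E → B
read '1': B → F
read '2': F → F
read '1': F → A
read '1': A → B
read '0': B → C
read '1': C → A
read '1': A → B
read '0': B → C
read '1': C → A
read '0': A → D
read '1': D → B
read '0': B → C
read '1': C → A
read '0': A → D
read '0': D → E
read '2': E → A
read '0': A → D
read '0': D → E
read '1': E → B
read '0': B → C
End state C is accepting.

Yes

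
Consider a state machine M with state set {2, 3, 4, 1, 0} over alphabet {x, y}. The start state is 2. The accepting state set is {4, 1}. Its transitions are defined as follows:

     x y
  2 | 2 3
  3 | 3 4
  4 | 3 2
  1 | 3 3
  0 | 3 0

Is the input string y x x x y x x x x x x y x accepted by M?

No

2 → 3 → 3 → 3 → 3 → 4 → 3 → 3 → 3 → 3 → 3 → 3 → 4 → 3
End state 3 is not accepting.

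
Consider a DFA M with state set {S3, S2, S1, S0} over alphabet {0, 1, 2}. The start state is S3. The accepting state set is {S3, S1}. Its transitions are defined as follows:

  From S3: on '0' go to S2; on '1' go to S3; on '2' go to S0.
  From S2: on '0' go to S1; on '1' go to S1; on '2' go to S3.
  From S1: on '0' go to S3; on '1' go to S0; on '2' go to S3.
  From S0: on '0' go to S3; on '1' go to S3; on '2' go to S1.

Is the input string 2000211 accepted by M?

Trace: S3 -2-> S0 -0-> S3 -0-> S2 -0-> S1 -2-> S3 -1-> S3 -1-> S3
End state S3 is accepting.

Yes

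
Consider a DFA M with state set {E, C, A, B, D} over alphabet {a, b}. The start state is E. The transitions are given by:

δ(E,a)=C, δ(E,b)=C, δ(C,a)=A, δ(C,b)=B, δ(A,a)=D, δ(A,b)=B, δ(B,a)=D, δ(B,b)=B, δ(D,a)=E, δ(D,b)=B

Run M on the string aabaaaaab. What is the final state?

B

Trace: E -a-> C -a-> A -b-> B -a-> D -a-> E -a-> C -a-> A -a-> D -b-> B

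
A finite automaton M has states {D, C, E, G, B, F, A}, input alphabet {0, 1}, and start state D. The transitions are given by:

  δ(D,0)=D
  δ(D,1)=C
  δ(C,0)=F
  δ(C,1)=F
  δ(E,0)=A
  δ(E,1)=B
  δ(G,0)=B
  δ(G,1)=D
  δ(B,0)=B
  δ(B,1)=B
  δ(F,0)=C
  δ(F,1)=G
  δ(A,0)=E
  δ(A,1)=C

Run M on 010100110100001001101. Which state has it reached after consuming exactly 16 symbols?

B

Trace: D -0-> D -1-> C -0-> F -1-> G -0-> B -0-> B -1-> B -1-> B -0-> B -1-> B -0-> B -0-> B -0-> B -0-> B -1-> B -0-> B
After 16 symbols: B.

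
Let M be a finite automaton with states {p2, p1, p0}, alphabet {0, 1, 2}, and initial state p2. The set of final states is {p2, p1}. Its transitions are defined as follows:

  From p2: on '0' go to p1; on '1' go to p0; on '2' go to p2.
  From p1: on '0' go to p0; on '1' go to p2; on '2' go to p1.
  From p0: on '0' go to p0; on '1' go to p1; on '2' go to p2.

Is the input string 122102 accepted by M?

Trace: p2 -1-> p0 -2-> p2 -2-> p2 -1-> p0 -0-> p0 -2-> p2
End state p2 is accepting.

Yes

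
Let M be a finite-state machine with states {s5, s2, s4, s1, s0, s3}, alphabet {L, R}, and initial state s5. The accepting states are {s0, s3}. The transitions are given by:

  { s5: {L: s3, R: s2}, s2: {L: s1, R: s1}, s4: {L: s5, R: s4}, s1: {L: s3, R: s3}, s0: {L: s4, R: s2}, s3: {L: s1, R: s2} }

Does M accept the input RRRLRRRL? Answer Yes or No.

Yes

Trace: s5 -R-> s2 -R-> s1 -R-> s3 -L-> s1 -R-> s3 -R-> s2 -R-> s1 -L-> s3
End state s3 is accepting.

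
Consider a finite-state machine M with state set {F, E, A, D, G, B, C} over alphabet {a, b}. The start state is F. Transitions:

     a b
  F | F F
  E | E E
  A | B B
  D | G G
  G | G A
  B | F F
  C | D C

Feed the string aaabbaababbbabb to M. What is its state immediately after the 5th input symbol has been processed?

F

start at F
read 'a': F → F
read 'a': F → F
read 'a': F → F
read 'b': F → F
read 'b': F → F
After 5 symbols: F.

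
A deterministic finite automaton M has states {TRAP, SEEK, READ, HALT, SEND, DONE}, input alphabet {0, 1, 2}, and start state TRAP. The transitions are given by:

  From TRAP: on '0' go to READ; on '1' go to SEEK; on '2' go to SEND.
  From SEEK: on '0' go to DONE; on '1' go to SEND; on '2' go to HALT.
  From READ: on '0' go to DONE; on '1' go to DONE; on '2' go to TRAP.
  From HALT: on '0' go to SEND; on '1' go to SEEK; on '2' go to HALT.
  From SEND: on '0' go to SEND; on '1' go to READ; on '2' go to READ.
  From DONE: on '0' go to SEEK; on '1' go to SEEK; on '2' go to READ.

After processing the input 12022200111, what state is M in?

SEEK

start at TRAP
read '1': TRAP → SEEK
read '2': SEEK → HALT
read '0': HALT → SEND
read '2': SEND → READ
read '2': READ → TRAP
read '2': TRAP → SEND
read '0': SEND → SEND
read '0': SEND → SEND
read '1': SEND → READ
read '1': READ → DONE
read '1': DONE → SEEK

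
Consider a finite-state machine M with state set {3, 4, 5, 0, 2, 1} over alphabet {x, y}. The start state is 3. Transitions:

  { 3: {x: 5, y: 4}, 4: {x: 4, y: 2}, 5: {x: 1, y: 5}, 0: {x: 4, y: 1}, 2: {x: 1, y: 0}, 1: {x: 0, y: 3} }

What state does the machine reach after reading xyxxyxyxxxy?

2

Trace: 3 -x-> 5 -y-> 5 -x-> 1 -x-> 0 -y-> 1 -x-> 0 -y-> 1 -x-> 0 -x-> 4 -x-> 4 -y-> 2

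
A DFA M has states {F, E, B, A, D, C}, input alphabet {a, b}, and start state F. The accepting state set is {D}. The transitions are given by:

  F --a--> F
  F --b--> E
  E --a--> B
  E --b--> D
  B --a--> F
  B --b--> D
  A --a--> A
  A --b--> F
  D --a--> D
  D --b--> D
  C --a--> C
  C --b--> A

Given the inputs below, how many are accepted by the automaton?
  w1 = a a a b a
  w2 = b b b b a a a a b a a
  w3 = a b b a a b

w1:
  start at F
  read 'a': F → F
  read 'a': F → F
  read 'a': F → F
  read 'b': F → E
  read 'a': E → B
  end B, rejected
w2:
  start at F
  read 'b': F → E
  read 'b': E → D
  read 'b': D → D
  read 'b': D → D
  read 'a': D → D
  read 'a': D → D
  read 'a': D → D
  read 'a': D → D
  read 'b': D → D
  read 'a': D → D
  read 'a': D → D
  end D, accepted
w3:
  start at F
  read 'a': F → F
  read 'b': F → E
  read 'b': E → D
  read 'a': D → D
  read 'a': D → D
  read 'b': D → D
  end D, accepted

2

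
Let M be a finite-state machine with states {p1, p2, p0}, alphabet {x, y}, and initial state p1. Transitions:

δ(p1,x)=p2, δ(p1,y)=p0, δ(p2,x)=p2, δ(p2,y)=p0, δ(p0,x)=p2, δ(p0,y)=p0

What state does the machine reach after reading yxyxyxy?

start at p1
read 'y': p1 → p0
read 'x': p0 → p2
read 'y': p2 → p0
read 'x': p0 → p2
read 'y': p2 → p0
read 'x': p0 → p2
read 'y': p2 → p0

p0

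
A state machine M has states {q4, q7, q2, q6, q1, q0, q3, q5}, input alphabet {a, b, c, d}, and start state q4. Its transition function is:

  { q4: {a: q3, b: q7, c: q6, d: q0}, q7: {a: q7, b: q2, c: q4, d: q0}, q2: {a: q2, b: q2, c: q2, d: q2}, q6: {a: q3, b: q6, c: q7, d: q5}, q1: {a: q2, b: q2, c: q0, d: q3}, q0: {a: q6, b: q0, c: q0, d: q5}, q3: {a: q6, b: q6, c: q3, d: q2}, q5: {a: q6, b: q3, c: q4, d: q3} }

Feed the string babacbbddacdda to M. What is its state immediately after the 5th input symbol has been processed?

q2

q4 → q7 → q7 → q2 → q2 → q2
After 5 symbols: q2.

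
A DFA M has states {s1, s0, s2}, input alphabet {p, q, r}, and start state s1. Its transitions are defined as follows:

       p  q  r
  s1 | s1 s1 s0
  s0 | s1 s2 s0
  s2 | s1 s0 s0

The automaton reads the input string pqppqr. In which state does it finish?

Trace: s1 -p-> s1 -q-> s1 -p-> s1 -p-> s1 -q-> s1 -r-> s0

s0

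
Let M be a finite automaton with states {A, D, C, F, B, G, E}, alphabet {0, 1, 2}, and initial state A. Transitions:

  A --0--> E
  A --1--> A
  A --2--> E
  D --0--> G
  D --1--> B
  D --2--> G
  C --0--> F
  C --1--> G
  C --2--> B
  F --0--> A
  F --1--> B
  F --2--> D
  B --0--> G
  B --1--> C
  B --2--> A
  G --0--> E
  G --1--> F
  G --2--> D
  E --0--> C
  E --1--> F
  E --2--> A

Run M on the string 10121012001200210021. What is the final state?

A → A → E → F → D → B → G → F → D → G → E → F → D → G → E → A → A → E → C → B → C

C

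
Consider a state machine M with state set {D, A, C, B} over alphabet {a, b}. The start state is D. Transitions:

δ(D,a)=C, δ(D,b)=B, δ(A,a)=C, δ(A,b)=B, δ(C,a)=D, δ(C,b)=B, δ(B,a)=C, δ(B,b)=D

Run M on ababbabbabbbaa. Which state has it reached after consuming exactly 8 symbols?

D

Trace: D -a-> C -b-> B -a-> C -b-> B -b-> D -a-> C -b-> B -b-> D
After 8 symbols: D.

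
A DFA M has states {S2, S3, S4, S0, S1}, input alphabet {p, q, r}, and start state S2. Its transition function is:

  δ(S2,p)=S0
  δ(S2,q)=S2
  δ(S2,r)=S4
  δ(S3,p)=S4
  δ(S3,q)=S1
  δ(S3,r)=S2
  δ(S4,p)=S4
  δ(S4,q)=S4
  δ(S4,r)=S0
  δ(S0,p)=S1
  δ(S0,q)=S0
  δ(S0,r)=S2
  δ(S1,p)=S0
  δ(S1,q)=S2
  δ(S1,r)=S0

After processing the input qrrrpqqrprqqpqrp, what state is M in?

S2 → S2 → S4 → S0 → S2 → S0 → S0 → S0 → S2 → S0 → S2 → S2 → S2 → S0 → S0 → S2 → S0

S0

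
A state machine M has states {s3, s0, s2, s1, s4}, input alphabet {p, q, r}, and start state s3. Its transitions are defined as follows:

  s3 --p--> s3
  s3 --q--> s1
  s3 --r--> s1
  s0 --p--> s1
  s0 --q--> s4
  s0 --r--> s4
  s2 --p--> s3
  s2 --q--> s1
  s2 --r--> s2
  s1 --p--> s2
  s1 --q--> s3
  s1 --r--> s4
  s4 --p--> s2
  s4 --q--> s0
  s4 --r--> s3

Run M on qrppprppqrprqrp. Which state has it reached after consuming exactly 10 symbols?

Trace: s3 -q-> s1 -r-> s4 -p-> s2 -p-> s3 -p-> s3 -r-> s1 -p-> s2 -p-> s3 -q-> s1 -r-> s4
After 10 symbols: s4.

s4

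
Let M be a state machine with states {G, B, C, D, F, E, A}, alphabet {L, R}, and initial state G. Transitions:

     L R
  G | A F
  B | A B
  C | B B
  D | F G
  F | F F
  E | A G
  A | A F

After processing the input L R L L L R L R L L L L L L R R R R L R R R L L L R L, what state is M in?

F

start at G
read 'L': G → A
read 'R': A → F
read 'L': F → F
read 'L': F → F
read 'L': F → F
read 'R': F → F
read 'L': F → F
read 'R': F → F
read 'L': F → F
read 'L': F → F
read 'L': F → F
read 'L': F → F
read 'L': F → F
read 'L': F → F
read 'R': F → F
read 'R': F → F
read 'R': F → F
read 'R': F → F
read 'L': F → F
read 'R': F → F
read 'R': F → F
read 'R': F → F
read 'L': F → F
read 'L': F → F
read 'L': F → F
read 'R': F → F
read 'L': F → F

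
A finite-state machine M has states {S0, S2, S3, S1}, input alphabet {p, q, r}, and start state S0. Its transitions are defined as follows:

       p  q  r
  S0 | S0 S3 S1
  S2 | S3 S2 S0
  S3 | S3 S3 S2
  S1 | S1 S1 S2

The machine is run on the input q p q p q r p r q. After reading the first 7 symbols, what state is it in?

Trace: S0 -q-> S3 -p-> S3 -q-> S3 -p-> S3 -q-> S3 -r-> S2 -p-> S3
After 7 symbols: S3.

S3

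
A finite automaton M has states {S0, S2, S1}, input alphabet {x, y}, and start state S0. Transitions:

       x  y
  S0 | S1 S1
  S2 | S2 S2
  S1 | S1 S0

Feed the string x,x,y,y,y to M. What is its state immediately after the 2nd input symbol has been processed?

S1

start at S0
read 'x': S0 → S1
read 'x': S1 → S1
After 2 symbols: S1.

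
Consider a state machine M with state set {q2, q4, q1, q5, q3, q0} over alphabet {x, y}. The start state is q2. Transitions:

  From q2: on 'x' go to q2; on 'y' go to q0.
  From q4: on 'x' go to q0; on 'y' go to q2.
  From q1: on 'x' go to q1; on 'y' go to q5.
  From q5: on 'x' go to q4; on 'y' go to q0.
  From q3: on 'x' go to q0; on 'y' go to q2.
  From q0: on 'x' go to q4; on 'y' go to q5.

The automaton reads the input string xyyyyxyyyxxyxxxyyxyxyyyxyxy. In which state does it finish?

start at q2
read 'x': q2 → q2
read 'y': q2 → q0
read 'y': q0 → q5
read 'y': q5 → q0
read 'y': q0 → q5
read 'x': q5 → q4
read 'y': q4 → q2
read 'y': q2 → q0
read 'y': q0 → q5
read 'x': q5 → q4
read 'x': q4 → q0
read 'y': q0 → q5
read 'x': q5 → q4
read 'x': q4 → q0
read 'x': q0 → q4
read 'y': q4 → q2
read 'y': q2 → q0
read 'x': q0 → q4
read 'y': q4 → q2
read 'x': q2 → q2
read 'y': q2 → q0
read 'y': q0 → q5
read 'y': q5 → q0
read 'x': q0 → q4
read 'y': q4 → q2
read 'x': q2 → q2
read 'y': q2 → q0

q0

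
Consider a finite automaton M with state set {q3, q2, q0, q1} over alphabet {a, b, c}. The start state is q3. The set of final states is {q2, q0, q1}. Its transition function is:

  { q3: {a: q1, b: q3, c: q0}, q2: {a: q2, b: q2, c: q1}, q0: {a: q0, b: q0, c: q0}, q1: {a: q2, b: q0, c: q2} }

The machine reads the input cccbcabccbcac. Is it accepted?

start at q3
read 'c': q3 → q0
read 'c': q0 → q0
read 'c': q0 → q0
read 'b': q0 → q0
read 'c': q0 → q0
read 'a': q0 → q0
read 'b': q0 → q0
read 'c': q0 → q0
read 'c': q0 → q0
read 'b': q0 → q0
read 'c': q0 → q0
read 'a': q0 → q0
read 'c': q0 → q0
End state q0 is accepting.

Yes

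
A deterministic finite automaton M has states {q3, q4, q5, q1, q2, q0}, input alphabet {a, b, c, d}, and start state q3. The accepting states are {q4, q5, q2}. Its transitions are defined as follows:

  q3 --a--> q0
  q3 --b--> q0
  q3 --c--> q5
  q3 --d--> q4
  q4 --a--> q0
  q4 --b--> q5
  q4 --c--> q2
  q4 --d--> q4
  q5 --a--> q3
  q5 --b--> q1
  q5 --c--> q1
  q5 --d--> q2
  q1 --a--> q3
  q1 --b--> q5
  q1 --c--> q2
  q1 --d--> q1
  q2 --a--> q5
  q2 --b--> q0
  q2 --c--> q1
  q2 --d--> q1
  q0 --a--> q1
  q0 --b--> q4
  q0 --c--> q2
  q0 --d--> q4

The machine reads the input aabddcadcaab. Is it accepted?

Yes

start at q3
read 'a': q3 → q0
read 'a': q0 → q1
read 'b': q1 → q5
read 'd': q5 → q2
read 'd': q2 → q1
read 'c': q1 → q2
read 'a': q2 → q5
read 'd': q5 → q2
read 'c': q2 → q1
read 'a': q1 → q3
read 'a': q3 → q0
read 'b': q0 → q4
End state q4 is accepting.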